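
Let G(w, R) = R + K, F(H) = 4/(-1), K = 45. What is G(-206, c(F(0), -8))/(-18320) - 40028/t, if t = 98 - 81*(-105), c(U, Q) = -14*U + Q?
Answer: -734113039/157606960 ≈ -4.6579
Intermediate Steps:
F(H) = -4 (F(H) = 4*(-1) = -4)
c(U, Q) = Q - 14*U
t = 8603 (t = 98 + 8505 = 8603)
G(w, R) = 45 + R (G(w, R) = R + 45 = 45 + R)
G(-206, c(F(0), -8))/(-18320) - 40028/t = (45 + (-8 - 14*(-4)))/(-18320) - 40028/8603 = (45 + (-8 + 56))*(-1/18320) - 40028*1/8603 = (45 + 48)*(-1/18320) - 40028/8603 = 93*(-1/18320) - 40028/8603 = -93/18320 - 40028/8603 = -734113039/157606960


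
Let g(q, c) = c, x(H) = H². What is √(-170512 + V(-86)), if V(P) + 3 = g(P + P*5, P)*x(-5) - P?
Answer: I*√172579 ≈ 415.43*I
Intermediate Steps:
V(P) = -3 + 24*P (V(P) = -3 + (P*(-5)² - P) = -3 + (P*25 - P) = -3 + (25*P - P) = -3 + 24*P)
√(-170512 + V(-86)) = √(-170512 + (-3 + 24*(-86))) = √(-170512 + (-3 - 2064)) = √(-170512 - 2067) = √(-172579) = I*√172579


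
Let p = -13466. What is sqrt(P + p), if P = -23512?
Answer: I*sqrt(36978) ≈ 192.3*I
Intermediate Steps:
sqrt(P + p) = sqrt(-23512 - 13466) = sqrt(-36978) = I*sqrt(36978)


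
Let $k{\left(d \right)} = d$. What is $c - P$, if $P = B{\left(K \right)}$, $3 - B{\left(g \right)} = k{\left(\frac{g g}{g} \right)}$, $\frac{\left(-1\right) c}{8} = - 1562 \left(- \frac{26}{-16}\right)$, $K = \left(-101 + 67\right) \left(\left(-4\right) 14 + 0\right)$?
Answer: $22207$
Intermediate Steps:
$K = 1904$ ($K = - 34 \left(-56 + 0\right) = \left(-34\right) \left(-56\right) = 1904$)
$c = 20306$ ($c = - 8 \left(- 1562 \left(- \frac{26}{-16}\right)\right) = - 8 \left(- 1562 \left(\left(-26\right) \left(- \frac{1}{16}\right)\right)\right) = - 8 \left(\left(-1562\right) \frac{13}{8}\right) = \left(-8\right) \left(- \frac{10153}{4}\right) = 20306$)
$B{\left(g \right)} = 3 - g$ ($B{\left(g \right)} = 3 - \frac{g g}{g} = 3 - \frac{g^{2}}{g} = 3 - g$)
$P = -1901$ ($P = 3 - 1904 = -1901$)
$c - P = 20306 - -1901 = 20306 + 1901 = 22207$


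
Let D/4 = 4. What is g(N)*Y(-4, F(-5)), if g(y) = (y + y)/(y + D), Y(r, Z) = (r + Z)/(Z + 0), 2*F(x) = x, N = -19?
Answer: 494/15 ≈ 32.933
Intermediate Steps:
F(x) = x/2
D = 16 (D = 4*4 = 16)
Y(r, Z) = (Z + r)/Z
g(y) = 2*y/(16 + y) (g(y) = (y + y)/(y + 16) = (2*y)/(16 + y) = 2*y/(16 + y))
g(N)*Y(-4, F(-5)) = (2*(-19)/(16 - 19))*(((1/2)*(-5) - 4)/(((1/2)*(-5)))) = (2*(-19)/(-3))*((-5/2 - 4)/(-5/2)) = (2*(-19)*(-1/3))*(-2/5*(-13/2)) = (38/3)*(13/5) = 494/15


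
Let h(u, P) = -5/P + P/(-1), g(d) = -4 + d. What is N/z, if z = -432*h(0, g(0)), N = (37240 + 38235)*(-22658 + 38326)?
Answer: -295635575/567 ≈ -5.2140e+5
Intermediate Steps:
N = 1182542300 (N = 75475*15668 = 1182542300)
h(u, P) = -P - 5/P (h(u, P) = -5/P + P*(-1) = -5/P - P = -P - 5/P)
z = -2268 (z = -432*(-(-4 + 0) - 5/(-4 + 0)) = -432*(-1*(-4) - 5/(-4)) = -432*(4 - 5*(-¼)) = -432*(4 + 5/4) = -432*21/4 = -1*2268 = -2268)
N/z = 1182542300/(-2268) = 1182542300*(-1/2268) = -295635575/567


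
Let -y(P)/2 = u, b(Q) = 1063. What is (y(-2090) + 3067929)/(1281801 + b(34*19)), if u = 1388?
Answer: 3065153/1282864 ≈ 2.3893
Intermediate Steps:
y(P) = -2776 (y(P) = -2*1388 = -2776)
(y(-2090) + 3067929)/(1281801 + b(34*19)) = (-2776 + 3067929)/(1281801 + 1063) = 3065153/1282864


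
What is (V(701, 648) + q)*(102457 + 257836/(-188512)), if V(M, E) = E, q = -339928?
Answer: -204777916459170/5891 ≈ -3.4761e+10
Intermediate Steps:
(V(701, 648) + q)*(102457 + 257836/(-188512)) = (648 - 339928)*(102457 + 257836/(-188512)) = -339280*(102457 + 257836*(-1/188512)) = -339280*(102457 - 64459/47128) = -339280*4828529037/47128 = -204777916459170/5891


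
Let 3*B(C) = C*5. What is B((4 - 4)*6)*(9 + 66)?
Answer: 0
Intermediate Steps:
B(C) = 5*C/3 (B(C) = (C*5)/3 = (5*C)/3 = 5*C/3)
B((4 - 4)*6)*(9 + 66) = (5*((4 - 4)*6)/3)*(9 + 66) = (5*(0*6)/3)*75 = ((5/3)*0)*75 = 0*75 = 0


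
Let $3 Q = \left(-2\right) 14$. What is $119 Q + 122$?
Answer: $- \frac{2966}{3} \approx -988.67$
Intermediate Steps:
$Q = - \frac{28}{3}$ ($Q = \frac{\left(-2\right) 14}{3} = \frac{1}{3} \left(-28\right) = - \frac{28}{3} \approx -9.3333$)
$119 Q + 122 = 119 \left(- \frac{28}{3}\right) + 122 = - \frac{3332}{3} + 122 = - \frac{2966}{3}$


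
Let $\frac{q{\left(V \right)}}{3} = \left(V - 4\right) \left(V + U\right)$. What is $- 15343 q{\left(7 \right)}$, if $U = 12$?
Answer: $-2623653$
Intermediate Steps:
$q{\left(V \right)} = 3 \left(-4 + V\right) \left(12 + V\right)$ ($q{\left(V \right)} = 3 \left(V - 4\right) \left(V + 12\right) = 3 \left(-4 + V\right) \left(12 + V\right)$)
$- 15343 q{\left(7 \right)} = - 15343 \left(-144 + 3 \cdot 7^{2} + 24 \cdot 7\right) = - 15343 \left(-144 + 3 \cdot 49 + 168\right) = - 15343 \left(-144 + 147 + 168\right) = \left(-15343\right) 171 = -2623653$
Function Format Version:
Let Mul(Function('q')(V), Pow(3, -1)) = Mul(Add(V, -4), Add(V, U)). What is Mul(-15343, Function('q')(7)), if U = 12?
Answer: -2623653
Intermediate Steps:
Function('q')(V) = Mul(3, Add(-4, V), Add(12, V)) (Function('q')(V) = Mul(3, Mul(Add(V, -4), Add(V, 12))) = Mul(3, Mul(Add(-4, V), Add(12, V))) = Mul(3, Add(-4, V), Add(12, V)))
Mul(-15343, Function('q')(7)) = Mul(-15343, Add(-144, Mul(3, Pow(7, 2)), Mul(24, 7))) = Mul(-15343, Add(-144, Mul(3, 49), 168)) = Mul(-15343, Add(-144, 147, 168)) = Mul(-15343, 171) = -2623653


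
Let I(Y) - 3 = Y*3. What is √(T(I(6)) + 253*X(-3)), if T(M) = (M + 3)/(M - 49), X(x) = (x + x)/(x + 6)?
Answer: 2*I*√6209/7 ≈ 22.513*I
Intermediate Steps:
X(x) = 2*x/(6 + x) (X(x) = (2*x)/(6 + x) = 2*x/(6 + x))
I(Y) = 3 + 3*Y (I(Y) = 3 + Y*3 = 3 + 3*Y)
T(M) = (3 + M)/(-49 + M)
√(T(I(6)) + 253*X(-3)) = √((3 + (3 + 3*6))/(-49 + (3 + 3*6)) + 253*(2*(-3)/(6 - 3))) = √((3 + (3 + 18))/(-49 + (3 + 18)) + 253*(2*(-3)/3)) = √((3 + 21)/(-49 + 21) + 253*(2*(-3)*(⅓))) = √(24/(-28) + 253*(-2)) = √(-1/28*24 - 506) = √(-6/7 - 506) = √(-3548/7) = 2*I*√6209/7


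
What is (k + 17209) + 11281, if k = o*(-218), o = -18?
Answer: 32414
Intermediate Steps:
k = 3924 (k = -18*(-218) = 3924)
(k + 17209) + 11281 = (3924 + 17209) + 11281 = 21133 + 11281 = 32414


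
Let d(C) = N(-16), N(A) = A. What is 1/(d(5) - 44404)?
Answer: -1/44420 ≈ -2.2512e-5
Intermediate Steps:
d(C) = -16
1/(d(5) - 44404) = 1/(-16 - 44404) = 1/(-44420) = -1/44420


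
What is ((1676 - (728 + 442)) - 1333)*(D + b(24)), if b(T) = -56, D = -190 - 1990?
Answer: 1849172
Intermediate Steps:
D = -2180
((1676 - (728 + 442)) - 1333)*(D + b(24)) = ((1676 - (728 + 442)) - 1333)*(-2180 - 56) = ((1676 - 1*1170) - 1333)*(-2236) = ((1676 - 1170) - 1333)*(-2236) = (506 - 1333)*(-2236) = -827*(-2236) = 1849172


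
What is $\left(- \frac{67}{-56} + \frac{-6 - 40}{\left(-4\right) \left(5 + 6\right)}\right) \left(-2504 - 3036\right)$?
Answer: $- \frac{1912685}{154} \approx -12420.0$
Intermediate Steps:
$\left(- \frac{67}{-56} + \frac{-6 - 40}{\left(-4\right) \left(5 + 6\right)}\right) \left(-2504 - 3036\right) = \left(\left(-67\right) \left(- \frac{1}{56}\right) - \frac{46}{\left(-4\right) 11}\right) \left(-5540\right) = \left(\frac{67}{56} - \frac{46}{-44}\right) \left(-5540\right) = \left(\frac{67}{56} - - \frac{23}{22}\right) \left(-5540\right) = \left(\frac{67}{56} + \frac{23}{22}\right) \left(-5540\right) = \frac{1381}{616} \left(-5540\right) = - \frac{1912685}{154}$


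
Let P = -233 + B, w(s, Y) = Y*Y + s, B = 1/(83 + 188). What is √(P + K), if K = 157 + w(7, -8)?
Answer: I*√366934/271 ≈ 2.2352*I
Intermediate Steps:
B = 1/271 ≈ 0.0036900
w(s, Y) = s + Y² (w(s, Y) = Y² + s = s + Y²)
K = 228 (K = 157 + (7 + (-8)²) = 157 + (7 + 64) = 157 + 71 = 228)
P = -63142/271 (P = -233 + 1/271 = -63142/271 ≈ -233.00)
√(P + K) = √(-63142/271 + 228) = √(-1354/271) = I*√366934/271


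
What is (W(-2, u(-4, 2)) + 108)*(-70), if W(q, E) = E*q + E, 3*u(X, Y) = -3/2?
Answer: -7595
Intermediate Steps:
u(X, Y) = -½ (u(X, Y) = (-3/2)/3 = (-3*½)/3 = (⅓)*(-3/2) = -½)
W(q, E) = E + E*q
(W(-2, u(-4, 2)) + 108)*(-70) = (-(1 - 2)/2 + 108)*(-70) = (-½*(-1) + 108)*(-70) = (½ + 108)*(-70) = (217/2)*(-70) = -7595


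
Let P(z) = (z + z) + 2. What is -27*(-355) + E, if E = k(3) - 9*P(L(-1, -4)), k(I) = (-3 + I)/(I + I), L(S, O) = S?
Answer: 9585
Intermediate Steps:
P(z) = 2 + 2*z (P(z) = 2*z + 2 = 2 + 2*z)
k(I) = (-3 + I)/(2*I) (k(I) = (-3 + I)/((2*I)) = (-3 + I)*(1/(2*I)) = (-3 + I)/(2*I))
E = 0 (E = (½)*(-3 + 3)/3 - 9*(2 + 2*(-1)) = (½)*(⅓)*0 - 9*(2 - 2) = 0 - 9*0 = 0 + 0 = 0)
-27*(-355) + E = -27*(-355) + 0 = 9585 + 0 = 9585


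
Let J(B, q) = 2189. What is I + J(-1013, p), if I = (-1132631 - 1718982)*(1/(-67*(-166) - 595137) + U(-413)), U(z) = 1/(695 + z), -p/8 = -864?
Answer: -1304069319859/164692230 ≈ -7918.2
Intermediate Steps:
p = 6912 (p = -8*(-864) = 6912)
I = -1664580611329/164692230 (I = (-1132631 - 1718982)*(1/(-67*(-166) - 595137) + 1/(695 - 413)) = -2851613*(1/(11122 - 595137) + 1/282) = -2851613*(1/(-584015) + 1/282) = -2851613*(-1/584015 + 1/282) = -2851613*583733/164692230 = -1664580611329/164692230 ≈ -10107.)
I + J(-1013, p) = -1664580611329/164692230 + 2189 = -1304069319859/164692230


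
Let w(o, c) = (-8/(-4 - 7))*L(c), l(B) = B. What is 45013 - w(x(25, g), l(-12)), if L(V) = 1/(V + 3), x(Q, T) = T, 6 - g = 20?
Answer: 4456295/99 ≈ 45013.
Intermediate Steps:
g = -14 (g = 6 - 1*20 = 6 - 20 = -14)
L(V) = 1/(3 + V)
w(o, c) = 8/(11*(3 + c)) (w(o, c) = (-8/(-4 - 7))/(3 + c) = (-8/(-11))/(3 + c) = (-1/11*(-8))/(3 + c) = 8/(11*(3 + c)))
45013 - w(x(25, g), l(-12)) = 45013 - 8/(11*(3 - 12)) = 45013 - 8/(11*(-9)) = 45013 - 8*(-1)/(11*9) = 45013 - 1*(-8/99) = 45013 + 8/99 = 4456295/99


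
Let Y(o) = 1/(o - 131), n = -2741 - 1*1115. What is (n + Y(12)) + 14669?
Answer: 1286746/119 ≈ 10813.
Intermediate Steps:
n = -3856 (n = -2741 - 1115 = -3856)
Y(o) = 1/(-131 + o)
(n + Y(12)) + 14669 = (-3856 + 1/(-131 + 12)) + 14669 = (-3856 + 1/(-119)) + 14669 = (-3856 - 1/119) + 14669 = -458865/119 + 14669 = 1286746/119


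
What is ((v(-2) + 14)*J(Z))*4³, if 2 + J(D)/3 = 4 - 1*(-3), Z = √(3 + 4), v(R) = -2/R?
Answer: 14400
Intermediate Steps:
Z = √7 ≈ 2.6458
J(D) = 15 (J(D) = -6 + 3*(4 - 1*(-3)) = -6 + 3*(4 + 3) = -6 + 3*7 = -6 + 21 = 15)
((v(-2) + 14)*J(Z))*4³ = ((-2/(-2) + 14)*15)*4³ = ((-2*(-½) + 14)*15)*64 = ((1 + 14)*15)*64 = (15*15)*64 = 225*64 = 14400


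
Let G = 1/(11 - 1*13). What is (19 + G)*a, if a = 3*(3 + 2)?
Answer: 555/2 ≈ 277.50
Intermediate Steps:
a = 15 (a = 3*5 = 15)
G = -1/2 (G = 1/(11 - 13) = 1/(-2) = -1/2 ≈ -0.50000)
(19 + G)*a = (19 - 1/2)*15 = (37/2)*15 = 555/2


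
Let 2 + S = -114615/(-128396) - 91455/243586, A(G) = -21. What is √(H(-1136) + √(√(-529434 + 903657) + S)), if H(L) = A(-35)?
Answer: √(-26200577735407404084 + 1116981002*√558490501*√(-3312484493 + 2233962004*√374223))/1116981002 ≈ 1.9244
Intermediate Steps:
H(L) = -21
S = -3312484493/2233962004 (S = -2 + (-114615/(-128396) - 91455/243586) = -2 + (-114615*(-1/128396) - 91455*1/243586) = -2 + (114615/128396 - 13065/34798) = -2 + 1155439515/2233962004 = -3312484493/2233962004 ≈ -1.4828)
√(H(-1136) + √(√(-529434 + 903657) + S)) = √(-21 + √(√(-529434 + 903657) - 3312484493/2233962004)) = √(-21 + √(√374223 - 3312484493/2233962004)) = √(-21 + √(-3312484493/2233962004 + √374223))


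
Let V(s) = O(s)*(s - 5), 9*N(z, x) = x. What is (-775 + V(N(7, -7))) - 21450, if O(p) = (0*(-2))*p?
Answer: -22225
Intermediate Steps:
O(p) = 0 (O(p) = 0*p = 0)
N(z, x) = x/9
V(s) = 0 (V(s) = 0*(s - 5) = 0*(-5 + s) = 0)
(-775 + V(N(7, -7))) - 21450 = (-775 + 0) - 21450 = -775 - 21450 = -22225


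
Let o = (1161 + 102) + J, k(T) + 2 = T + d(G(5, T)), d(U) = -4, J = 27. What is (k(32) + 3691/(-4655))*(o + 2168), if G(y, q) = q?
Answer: 3050814/35 ≈ 87166.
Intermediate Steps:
k(T) = -6 + T (k(T) = -2 + (T - 4) = -2 + (-4 + T) = -6 + T)
o = 1290 (o = (1161 + 102) + 27 = 1263 + 27 = 1290)
(k(32) + 3691/(-4655))*(o + 2168) = ((-6 + 32) + 3691/(-4655))*(1290 + 2168) = (26 + 3691*(-1/4655))*3458 = (26 - 3691/4655)*3458 = (117339/4655)*3458 = 3050814/35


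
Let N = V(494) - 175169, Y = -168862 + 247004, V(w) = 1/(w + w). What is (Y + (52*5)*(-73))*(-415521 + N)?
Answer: -17263522449739/494 ≈ -3.4946e+10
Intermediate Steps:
V(w) = 1/(2*w)
Y = 78142
N = -173066971/988 (N = (1/2)/494 - 175169 = (1/2)*(1/494) - 175169 = 1/988 - 175169 = -173066971/988 ≈ -1.7517e+5)
(Y + (52*5)*(-73))*(-415521 + N) = (78142 + (52*5)*(-73))*(-415521 - 173066971/988) = (78142 + 260*(-73))*(-583601719/988) = (78142 - 18980)*(-583601719/988) = 59162*(-583601719/988) = -17263522449739/494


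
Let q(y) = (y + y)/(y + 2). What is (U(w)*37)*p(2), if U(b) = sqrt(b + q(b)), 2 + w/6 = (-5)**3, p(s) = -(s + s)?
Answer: -74*I*sqrt(27435810)/95 ≈ -4080.1*I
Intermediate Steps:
q(y) = 2*y/(2 + y) (q(y) = (2*y)/(2 + y) = 2*y/(2 + y))
p(s) = -2*s
w = -762 (w = -12 + 6*(-5)**3 = -12 + 6*(-125) = -12 - 750 = -762)
U(b) = sqrt(b + 2*b/(2 + b))
(U(w)*37)*p(2) = (sqrt(-762*(4 - 762)/(2 - 762))*37)*(-2*2) = (sqrt(-762*(-758)/(-760))*37)*(-4) = (sqrt(-762*(-1/760)*(-758))*37)*(-4) = (sqrt(-144399/190)*37)*(-4) = ((I*sqrt(27435810)/190)*37)*(-4) = (37*I*sqrt(27435810)/190)*(-4) = -74*I*sqrt(27435810)/95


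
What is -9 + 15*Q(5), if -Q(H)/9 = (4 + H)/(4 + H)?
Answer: -144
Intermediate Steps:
Q(H) = -9 (Q(H) = -9*(4 + H)/(4 + H) = -9*1 = -9)
-9 + 15*Q(5) = -9 + 15*(-9) = -9 - 135 = -144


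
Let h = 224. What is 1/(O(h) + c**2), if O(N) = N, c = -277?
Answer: 1/76953 ≈ 1.2995e-5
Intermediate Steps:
1/(O(h) + c**2) = 1/(224 + (-277)**2) = 1/(224 + 76729) = 1/76953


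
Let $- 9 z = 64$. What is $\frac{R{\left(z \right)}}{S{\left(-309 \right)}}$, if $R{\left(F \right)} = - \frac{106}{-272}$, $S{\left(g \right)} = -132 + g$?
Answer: $- \frac{53}{59976} \approx -0.00088369$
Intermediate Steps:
$z = - \frac{64}{9}$ ($z = \left(- \frac{1}{9}\right) 64 = - \frac{64}{9} \approx -7.1111$)
$R{\left(F \right)} = \frac{53}{136}$ ($R{\left(F \right)} = \left(-106\right) \left(- \frac{1}{272}\right) = \frac{53}{136}$)
$\frac{R{\left(z \right)}}{S{\left(-309 \right)}} = \frac{53}{136 \left(-132 - 309\right)} = \frac{53}{136 \left(-441\right)} = \frac{53}{136} \left(- \frac{1}{441}\right) = - \frac{53}{59976}$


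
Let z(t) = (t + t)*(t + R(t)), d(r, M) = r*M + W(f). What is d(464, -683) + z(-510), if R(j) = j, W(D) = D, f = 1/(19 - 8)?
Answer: 7958369/11 ≈ 7.2349e+5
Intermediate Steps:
f = 1/11 ≈ 0.090909
d(r, M) = 1/11 + M*r (d(r, M) = r*M + 1/11 = M*r + 1/11 = 1/11 + M*r)
z(t) = 4*t² (z(t) = (t + t)*(t + t) = (2*t)*(2*t) = 4*t²)
d(464, -683) + z(-510) = (1/11 - 683*464) + 4*(-510)² = (1/11 - 316912) + 4*260100 = -3486031/11 + 1040400 = 7958369/11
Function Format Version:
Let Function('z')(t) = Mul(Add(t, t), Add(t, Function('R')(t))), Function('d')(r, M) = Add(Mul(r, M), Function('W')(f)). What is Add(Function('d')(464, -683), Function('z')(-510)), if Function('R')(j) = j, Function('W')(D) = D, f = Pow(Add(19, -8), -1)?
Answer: Rational(7958369, 11) ≈ 7.2349e+5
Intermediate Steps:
f = Rational(1, 11) (f = Pow(11, -1) = Rational(1, 11) ≈ 0.090909)
Function('d')(r, M) = Add(Rational(1, 11), Mul(M, r)) (Function('d')(r, M) = Add(Mul(r, M), Rational(1, 11)) = Add(Mul(M, r), Rational(1, 11)) = Add(Rational(1, 11), Mul(M, r)))
Function('z')(t) = Mul(4, Pow(t, 2)) (Function('z')(t) = Mul(Add(t, t), Add(t, t)) = Mul(Mul(2, t), Mul(2, t)) = Mul(4, Pow(t, 2)))
Add(Function('d')(464, -683), Function('z')(-510)) = Add(Add(Rational(1, 11), Mul(-683, 464)), Mul(4, Pow(-510, 2))) = Add(Add(Rational(1, 11), -316912), Mul(4, 260100)) = Add(Rational(-3486031, 11), 1040400) = Rational(7958369, 11)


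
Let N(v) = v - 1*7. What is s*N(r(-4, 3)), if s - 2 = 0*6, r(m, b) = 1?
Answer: -12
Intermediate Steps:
s = 2 (s = 2 + 0*6 = 2 + 0 = 2)
N(v) = -7 + v (N(v) = v - 7 = -7 + v)
s*N(r(-4, 3)) = 2*(-7 + 1) = 2*(-6) = -12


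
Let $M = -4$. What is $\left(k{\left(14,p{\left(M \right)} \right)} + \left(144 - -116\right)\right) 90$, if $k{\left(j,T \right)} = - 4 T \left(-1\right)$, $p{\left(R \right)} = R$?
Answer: $21960$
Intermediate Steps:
$k{\left(j,T \right)} = 4 T$
$\left(k{\left(14,p{\left(M \right)} \right)} + \left(144 - -116\right)\right) 90 = \left(4 \left(-4\right) + \left(144 - -116\right)\right) 90 = \left(-16 + \left(144 + 116\right)\right) 90 = \left(-16 + 260\right) 90 = 244 \cdot 90 = 21960$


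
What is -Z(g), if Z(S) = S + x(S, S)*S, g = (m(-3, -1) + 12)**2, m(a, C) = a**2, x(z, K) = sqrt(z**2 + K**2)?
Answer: -441 - 194481*sqrt(2) ≈ -2.7548e+5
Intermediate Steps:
x(z, K) = sqrt(K**2 + z**2)
g = 441 (g = ((-3)**2 + 12)**2 = (9 + 12)**2 = 21**2 = 441)
Z(S) = S + S*sqrt(2)*sqrt(S**2) (Z(S) = S + sqrt(S**2 + S**2)*S = S + sqrt(2*S**2)*S = S + (sqrt(2)*sqrt(S**2))*S = S + S*sqrt(2)*sqrt(S**2))
-Z(g) = -441*(1 + sqrt(2)*sqrt(441**2)) = -441*(1 + sqrt(2)*sqrt(194481)) = -441*(1 + sqrt(2)*441) = -441*(1 + 441*sqrt(2)) = -(441 + 194481*sqrt(2)) = -441 - 194481*sqrt(2)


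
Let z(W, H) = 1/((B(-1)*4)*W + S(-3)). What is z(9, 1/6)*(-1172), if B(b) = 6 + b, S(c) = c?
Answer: -1172/177 ≈ -6.6215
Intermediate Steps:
z(W, H) = 1/(-3 + 20*W) (z(W, H) = 1/(((6 - 1)*4)*W - 3) = 1/((5*4)*W - 3) = 1/(20*W - 3) = 1/(-3 + 20*W))
z(9, 1/6)*(-1172) = -1172/(-3 + 20*9) = -1172/(-3 + 180) = -1172/177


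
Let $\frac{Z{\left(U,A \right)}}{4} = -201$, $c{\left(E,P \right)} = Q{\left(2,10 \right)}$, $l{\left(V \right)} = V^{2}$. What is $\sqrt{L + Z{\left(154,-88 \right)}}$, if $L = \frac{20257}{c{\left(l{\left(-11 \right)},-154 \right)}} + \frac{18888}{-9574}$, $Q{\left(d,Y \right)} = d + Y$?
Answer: $\frac{\sqrt{727699945755}}{28722} \approx 29.7$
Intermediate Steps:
$Q{\left(d,Y \right)} = Y + d$
$c{\left(E,P \right)} = 12$ ($c{\left(E,P \right)} = 10 + 2 = 12$)
$Z{\left(U,A \right)} = -804$ ($Z{\left(U,A \right)} = 4 \left(-201\right) = -804$)
$L = \frac{96856931}{57444}$ ($L = \frac{20257}{12} + \frac{18888}{-9574} = 20257 \cdot \frac{1}{12} + 18888 \left(- \frac{1}{9574}\right) = \frac{20257}{12} - \frac{9444}{4787} = \frac{96856931}{57444} \approx 1686.1$)
$\sqrt{L + Z{\left(154,-88 \right)}} = \sqrt{\frac{96856931}{57444} - 804} = \sqrt{\frac{50671955}{57444}} = \frac{\sqrt{727699945755}}{28722}$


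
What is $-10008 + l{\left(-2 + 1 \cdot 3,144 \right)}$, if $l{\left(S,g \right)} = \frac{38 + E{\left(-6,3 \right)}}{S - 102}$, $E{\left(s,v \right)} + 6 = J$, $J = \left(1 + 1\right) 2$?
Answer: $- \frac{1010844}{101} \approx -10008.0$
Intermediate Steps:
$J = 4$ ($J = 2 \cdot 2 = 4$)
$E{\left(s,v \right)} = -2$ ($E{\left(s,v \right)} = -6 + 4 = -2$)
$l{\left(S,g \right)} = \frac{36}{-102 + S}$ ($l{\left(S,g \right)} = \frac{38 - 2}{S - 102} = \frac{36}{-102 + S}$)
$-10008 + l{\left(-2 + 1 \cdot 3,144 \right)} = -10008 + \frac{36}{-102 + \left(-2 + 1 \cdot 3\right)} = -10008 + \frac{36}{-102 + \left(-2 + 3\right)} = -10008 + \frac{36}{-102 + 1} = -10008 + \frac{36}{-101} = -10008 + 36 \left(- \frac{1}{101}\right) = -10008 - \frac{36}{101} = - \frac{1010844}{101}$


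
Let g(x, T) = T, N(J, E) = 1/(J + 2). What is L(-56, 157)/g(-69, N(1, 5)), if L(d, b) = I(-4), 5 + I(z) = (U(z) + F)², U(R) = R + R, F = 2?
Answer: 93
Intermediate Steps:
N(J, E) = 1/(2 + J)
U(R) = 2*R
I(z) = -5 + (2 + 2*z)² (I(z) = -5 + (2*z + 2)² = -5 + (2 + 2*z)²)
L(d, b) = 31 (L(d, b) = -5 + 4*(1 - 4)² = -5 + 4*(-3)² = -5 + 4*9 = -5 + 36 = 31)
L(-56, 157)/g(-69, N(1, 5)) = 31/(1/(2 + 1)) = 31/(1/3) = 31/(⅓) = 31*3 = 93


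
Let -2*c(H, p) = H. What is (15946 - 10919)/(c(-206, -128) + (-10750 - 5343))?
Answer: -5027/15990 ≈ -0.31438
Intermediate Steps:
c(H, p) = -H/2
(15946 - 10919)/(c(-206, -128) + (-10750 - 5343)) = (15946 - 10919)/(-½*(-206) + (-10750 - 5343)) = 5027/(103 - 16093) = 5027/(-15990) = 5027*(-1/15990) = -5027/15990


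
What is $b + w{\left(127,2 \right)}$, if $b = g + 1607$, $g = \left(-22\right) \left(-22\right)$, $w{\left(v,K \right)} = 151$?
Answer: $2242$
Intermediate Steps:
$g = 484$
$b = 2091$ ($b = 484 + 1607 = 2091$)
$b + w{\left(127,2 \right)} = 2091 + 151 = 2242$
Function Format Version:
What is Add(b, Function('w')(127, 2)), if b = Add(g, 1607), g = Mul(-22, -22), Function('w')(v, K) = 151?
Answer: 2242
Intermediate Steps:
g = 484
b = 2091 (b = Add(484, 1607) = 2091)
Add(b, Function('w')(127, 2)) = Add(2091, 151) = 2242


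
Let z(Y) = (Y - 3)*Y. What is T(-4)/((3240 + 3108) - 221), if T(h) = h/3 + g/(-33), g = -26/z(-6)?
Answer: -1175/5459157 ≈ -0.00021523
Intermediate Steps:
z(Y) = Y*(-3 + Y) (z(Y) = (-3 + Y)*Y = Y*(-3 + Y))
g = -13/27 (g = -26*(-1/(6*(-3 - 6))) = -26/((-6*(-9))) = -26/54 = -26*1/54 = -13/27 ≈ -0.48148)
T(h) = 13/891 + h/3 (T(h) = h/3 - 13/27/(-33) = h*(⅓) - 13/27*(-1/33) = h/3 + 13/891 = 13/891 + h/3)
T(-4)/((3240 + 3108) - 221) = (13/891 + (⅓)*(-4))/((3240 + 3108) - 221) = (13/891 - 4/3)/(6348 - 221) = -1175/891/6127 = -1175/891*1/6127 = -1175/5459157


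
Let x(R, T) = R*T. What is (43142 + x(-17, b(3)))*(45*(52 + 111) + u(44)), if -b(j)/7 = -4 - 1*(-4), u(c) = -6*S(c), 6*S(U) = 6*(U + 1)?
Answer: 304798230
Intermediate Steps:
S(U) = 1 + U (S(U) = (6*(U + 1))/6 = (6*(1 + U))/6 = (6 + 6*U)/6 = 1 + U)
u(c) = -6 - 6*c (u(c) = -6*(1 + c) = -6 - 6*c)
b(j) = 0 (b(j) = -7*(-4 - 1*(-4)) = -7*(-4 + 4) = -7*0 = 0)
(43142 + x(-17, b(3)))*(45*(52 + 111) + u(44)) = (43142 - 17*0)*(45*(52 + 111) + (-6 - 6*44)) = (43142 + 0)*(45*163 + (-6 - 264)) = 43142*(7335 - 270) = 43142*7065 = 304798230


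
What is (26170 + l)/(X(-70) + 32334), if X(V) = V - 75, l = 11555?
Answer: 37725/32189 ≈ 1.1720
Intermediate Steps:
X(V) = -75 + V
(26170 + l)/(X(-70) + 32334) = (26170 + 11555)/((-75 - 70) + 32334) = 37725/(-145 + 32334) = 37725/32189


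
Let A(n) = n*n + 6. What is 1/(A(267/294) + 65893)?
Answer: 9604/632901917 ≈ 1.5175e-5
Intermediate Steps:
A(n) = 6 + n² (A(n) = n² + 6 = 6 + n²)
1/(A(267/294) + 65893) = 1/((6 + (267/294)²) + 65893) = 1/((6 + (267*(1/294))²) + 65893) = 1/((6 + (89/98)²) + 65893) = 1/((6 + 7921/9604) + 65893) = 1/(65545/9604 + 65893) = 1/(632901917/9604) = 9604/632901917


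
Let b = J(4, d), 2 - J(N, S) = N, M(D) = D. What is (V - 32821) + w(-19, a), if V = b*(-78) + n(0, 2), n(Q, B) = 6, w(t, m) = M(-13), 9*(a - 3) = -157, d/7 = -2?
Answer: -32672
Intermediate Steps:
d = -14 (d = 7*(-2) = -14)
J(N, S) = 2 - N
a = -130/9 (a = 3 + (⅑)*(-157) = 3 - 157/9 = -130/9 ≈ -14.444)
b = -2 (b = 2 - 1*4 = 2 - 4 = -2)
w(t, m) = -13
V = 162 (V = -2*(-78) + 6 = 156 + 6 = 162)
(V - 32821) + w(-19, a) = (162 - 32821) - 13 = -32659 - 13 = -32672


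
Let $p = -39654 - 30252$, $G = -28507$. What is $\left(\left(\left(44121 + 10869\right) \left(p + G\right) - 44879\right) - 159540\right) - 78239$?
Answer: $-5412013528$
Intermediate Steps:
$p = -69906$ ($p = -39654 - 30252 = -69906$)
$\left(\left(\left(44121 + 10869\right) \left(p + G\right) - 44879\right) - 159540\right) - 78239 = \left(\left(\left(44121 + 10869\right) \left(-69906 - 28507\right) - 44879\right) - 159540\right) - 78239 = \left(\left(54990 \left(-98413\right) - 44879\right) - 159540\right) - 78239 = \left(\left(-5411730870 - 44879\right) - 159540\right) - 78239 = \left(-5411775749 - 159540\right) - 78239 = -5411935289 - 78239 = -5412013528$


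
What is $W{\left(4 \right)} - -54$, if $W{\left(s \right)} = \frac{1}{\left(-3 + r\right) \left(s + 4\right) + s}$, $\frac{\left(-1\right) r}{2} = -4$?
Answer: $\frac{2377}{44} \approx 54.023$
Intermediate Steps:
$r = 8$ ($r = \left(-2\right) \left(-4\right) = 8$)
$W{\left(s \right)} = \frac{1}{20 + 6 s}$ ($W{\left(s \right)} = \frac{1}{\left(-3 + 8\right) \left(s + 4\right) + s} = \frac{1}{5 \left(4 + s\right) + s} = \frac{1}{\left(20 + 5 s\right) + s} = \frac{1}{20 + 6 s}$)
$W{\left(4 \right)} - -54 = \frac{1}{2 \left(10 + 3 \cdot 4\right)} - -54 = \frac{1}{2 \left(10 + 12\right)} + 54 = \frac{1}{2 \cdot 22} + 54 = \frac{1}{2} \cdot \frac{1}{22} + 54 = \frac{1}{44} + 54 = \frac{2377}{44}$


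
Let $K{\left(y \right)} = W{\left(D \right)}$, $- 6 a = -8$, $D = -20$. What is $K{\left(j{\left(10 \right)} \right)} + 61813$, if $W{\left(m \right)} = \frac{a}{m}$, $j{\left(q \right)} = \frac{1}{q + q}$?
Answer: $\frac{927194}{15} \approx 61813.0$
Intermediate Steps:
$a = \frac{4}{3}$ ($a = \left(- \frac{1}{6}\right) \left(-8\right) = \frac{4}{3} \approx 1.3333$)
$j{\left(q \right)} = \frac{1}{2 q}$
$W{\left(m \right)} = \frac{4}{3 m}$
$K{\left(y \right)} = - \frac{1}{15}$ ($K{\left(y \right)} = \frac{4}{3 \left(-20\right)} = \frac{4}{3} \left(- \frac{1}{20}\right) = - \frac{1}{15}$)
$K{\left(j{\left(10 \right)} \right)} + 61813 = - \frac{1}{15} + 61813 = \frac{927194}{15}$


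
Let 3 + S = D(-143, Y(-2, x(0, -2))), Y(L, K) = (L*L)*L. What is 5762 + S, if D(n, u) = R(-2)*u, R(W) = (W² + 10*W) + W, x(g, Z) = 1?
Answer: 5903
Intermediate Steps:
R(W) = W² + 11*W
Y(L, K) = L³ (Y(L, K) = L²*L = L³)
D(n, u) = -18*u (D(n, u) = (-2*(11 - 2))*u = (-2*9)*u = -18*u)
S = 141 (S = -3 - 18*(-2)³ = -3 - 18*(-8) = -3 + 144 = 141)
5762 + S = 5762 + 141 = 5903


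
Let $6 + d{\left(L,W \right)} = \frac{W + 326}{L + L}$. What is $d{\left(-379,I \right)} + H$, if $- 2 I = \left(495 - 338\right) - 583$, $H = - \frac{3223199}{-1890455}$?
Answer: $- \frac{1024794249}{204709270} \approx -5.0061$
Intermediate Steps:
$H = \frac{460457}{270065}$ ($H = \left(-3223199\right) \left(- \frac{1}{1890455}\right) = \frac{460457}{270065} \approx 1.705$)
$I = 213$ ($I = - \frac{\left(495 - 338\right) - 583}{2} = - \frac{157 - 583}{2} = \left(- \frac{1}{2}\right) \left(-426\right) = 213$)
$d{\left(L,W \right)} = -6 + \frac{326 + W}{2 L}$ ($d{\left(L,W \right)} = -6 + \frac{W + 326}{L + L} = -6 + \frac{326 + W}{2 L}$)
$d{\left(-379,I \right)} + H = \frac{326 + 213 - -4548}{2 \left(-379\right)} + \frac{460457}{270065} = \frac{1}{2} \left(- \frac{1}{379}\right) \left(326 + 213 + 4548\right) + \frac{460457}{270065} = \frac{1}{2} \left(- \frac{1}{379}\right) 5087 + \frac{460457}{270065} = - \frac{5087}{758} + \frac{460457}{270065} = - \frac{1024794249}{204709270}$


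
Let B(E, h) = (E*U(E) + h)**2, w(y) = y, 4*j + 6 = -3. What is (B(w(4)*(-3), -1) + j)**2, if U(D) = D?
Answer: 6689113369/16 ≈ 4.1807e+8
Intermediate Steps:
j = -9/4 (j = -3/2 + (1/4)*(-3) = -3/2 - 3/4 = -9/4 ≈ -2.2500)
B(E, h) = (h + E**2)**2 (B(E, h) = (E*E + h)**2 = (E**2 + h)**2 = (h + E**2)**2)
(B(w(4)*(-3), -1) + j)**2 = ((-1 + (4*(-3))**2)**2 - 9/4)**2 = ((-1 + (-12)**2)**2 - 9/4)**2 = ((-1 + 144)**2 - 9/4)**2 = (143**2 - 9/4)**2 = (20449 - 9/4)**2 = (81787/4)**2 = 6689113369/16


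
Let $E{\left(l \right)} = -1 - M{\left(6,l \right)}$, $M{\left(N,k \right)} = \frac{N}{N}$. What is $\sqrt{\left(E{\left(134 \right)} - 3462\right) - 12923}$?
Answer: $i \sqrt{16387} \approx 128.01 i$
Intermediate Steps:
$M{\left(N,k \right)} = 1$
$E{\left(l \right)} = -2$ ($E{\left(l \right)} = -1 - 1 = -2$)
$\sqrt{\left(E{\left(134 \right)} - 3462\right) - 12923} = \sqrt{\left(-2 - 3462\right) - 12923} = \sqrt{-3464 - 12923} = \sqrt{-16387} = i \sqrt{16387}$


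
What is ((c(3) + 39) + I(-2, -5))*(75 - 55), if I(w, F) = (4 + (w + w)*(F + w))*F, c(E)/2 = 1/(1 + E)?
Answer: -2410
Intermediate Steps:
c(E) = 2/(1 + E)
I(w, F) = F*(4 + 2*w*(F + w)) (I(w, F) = (4 + (2*w)*(F + w))*F = (4 + 2*w*(F + w))*F = F*(4 + 2*w*(F + w)))
((c(3) + 39) + I(-2, -5))*(75 - 55) = ((2/(1 + 3) + 39) + 2*(-5)*(2 + (-2)² - 5*(-2)))*(75 - 55) = ((2/4 + 39) + 2*(-5)*(2 + 4 + 10))*20 = ((2*(¼) + 39) + 2*(-5)*16)*20 = ((½ + 39) - 160)*20 = (79/2 - 160)*20 = -241/2*20 = -2410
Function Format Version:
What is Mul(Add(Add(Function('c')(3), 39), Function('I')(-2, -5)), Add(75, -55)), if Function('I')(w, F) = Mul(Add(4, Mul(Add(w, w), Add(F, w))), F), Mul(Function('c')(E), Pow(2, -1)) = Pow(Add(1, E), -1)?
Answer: -2410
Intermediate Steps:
Function('c')(E) = Mul(2, Pow(Add(1, E), -1))
Function('I')(w, F) = Mul(F, Add(4, Mul(2, w, Add(F, w)))) (Function('I')(w, F) = Mul(Add(4, Mul(Mul(2, w), Add(F, w))), F) = Mul(Add(4, Mul(2, w, Add(F, w))), F) = Mul(F, Add(4, Mul(2, w, Add(F, w)))))
Mul(Add(Add(Function('c')(3), 39), Function('I')(-2, -5)), Add(75, -55)) = Mul(Add(Add(Mul(2, Pow(Add(1, 3), -1)), 39), Mul(2, -5, Add(2, Pow(-2, 2), Mul(-5, -2)))), Add(75, -55)) = Mul(Add(Add(Mul(2, Pow(4, -1)), 39), Mul(2, -5, Add(2, 4, 10))), 20) = Mul(Add(Add(Mul(2, Rational(1, 4)), 39), Mul(2, -5, 16)), 20) = Mul(Add(Add(Rational(1, 2), 39), -160), 20) = Mul(Add(Rational(79, 2), -160), 20) = Mul(Rational(-241, 2), 20) = -2410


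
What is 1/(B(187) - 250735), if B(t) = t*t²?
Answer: 1/6288468 ≈ 1.5902e-7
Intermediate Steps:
B(t) = t³
1/(B(187) - 250735) = 1/(187³ - 250735) = 1/(6539203 - 250735) = 1/6288468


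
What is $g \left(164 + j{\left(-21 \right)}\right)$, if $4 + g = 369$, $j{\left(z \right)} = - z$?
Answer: $67525$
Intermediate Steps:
$g = 365$ ($g = -4 + 369 = 365$)
$g \left(164 + j{\left(-21 \right)}\right) = 365 \left(164 - -21\right) = 365 \left(164 + 21\right) = 365 \cdot 185 = 67525$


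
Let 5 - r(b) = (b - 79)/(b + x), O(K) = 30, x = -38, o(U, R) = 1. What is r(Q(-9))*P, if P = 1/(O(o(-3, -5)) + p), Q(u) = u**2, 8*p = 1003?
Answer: 1704/53449 ≈ 0.031881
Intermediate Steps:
p = 1003/8 (p = (1/8)*1003 = 1003/8 ≈ 125.38)
P = 8/1243 (P = 1/(30 + 1003/8) = 1/(1243/8) = 8/1243 ≈ 0.0064360)
r(b) = 5 - (-79 + b)/(-38 + b) (r(b) = 5 - (b - 79)/(b - 38) = 5 - (-79 + b)/(-38 + b))
r(Q(-9))*P = ((-111 + 4*(-9)**2)/(-38 + (-9)**2))*(8/1243) = ((-111 + 4*81)/(-38 + 81))*(8/1243) = ((-111 + 324)/43)*(8/1243) = ((1/43)*213)*(8/1243) = (213/43)*(8/1243) = 1704/53449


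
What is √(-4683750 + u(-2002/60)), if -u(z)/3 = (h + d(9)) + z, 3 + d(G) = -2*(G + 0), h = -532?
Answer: I*√468199090/10 ≈ 2163.8*I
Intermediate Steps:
d(G) = -3 - 2*G (d(G) = -3 - 2*(G + 0) = -3 - 2*G)
u(z) = 1659 - 3*z (u(z) = -3*((-532 + (-3 - 2*9)) + z) = -3*((-532 + (-3 - 18)) + z) = -3*((-532 - 21) + z) = -3*(-553 + z) = 1659 - 3*z)
√(-4683750 + u(-2002/60)) = √(-4683750 + (1659 - (-6006)/60)) = √(-4683750 + (1659 - 3*(-1001/30))) = √(-4683750 + (1659 + 1001/10)) = √(-4683750 + 17591/10) = √(-46819909/10) = I*√468199090/10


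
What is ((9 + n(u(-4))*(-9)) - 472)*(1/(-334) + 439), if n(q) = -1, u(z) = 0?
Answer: -33283875/167 ≈ -1.9930e+5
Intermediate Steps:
((9 + n(u(-4))*(-9)) - 472)*(1/(-334) + 439) = ((9 - 1*(-9)) - 472)*(1/(-334) + 439) = ((9 + 9) - 472)*(-1/334 + 439) = (18 - 472)*(146625/334) = -454*146625/334 = -33283875/167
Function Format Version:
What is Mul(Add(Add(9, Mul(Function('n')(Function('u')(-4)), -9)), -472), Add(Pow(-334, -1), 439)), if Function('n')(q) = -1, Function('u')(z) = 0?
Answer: Rational(-33283875, 167) ≈ -1.9930e+5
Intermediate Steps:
Mul(Add(Add(9, Mul(Function('n')(Function('u')(-4)), -9)), -472), Add(Pow(-334, -1), 439)) = Mul(Add(Add(9, Mul(-1, -9)), -472), Add(Pow(-334, -1), 439)) = Mul(Add(Add(9, 9), -472), Add(Rational(-1, 334), 439)) = Mul(Add(18, -472), Rational(146625, 334)) = Mul(-454, Rational(146625, 334)) = Rational(-33283875, 167)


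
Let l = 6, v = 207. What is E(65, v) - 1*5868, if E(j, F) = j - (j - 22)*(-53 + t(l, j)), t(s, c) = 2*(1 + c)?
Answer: -9200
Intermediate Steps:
t(s, c) = 2 + 2*c
E(j, F) = j - (-51 + 2*j)*(-22 + j) (E(j, F) = j - (j - 22)*(-53 + (2 + 2*j)) = j - (-22 + j)*(-51 + 2*j) = j - (-51 + 2*j)*(-22 + j))
E(65, v) - 1*5868 = (-1122 - 2*65² + 96*65) - 1*5868 = (-1122 - 2*4225 + 6240) - 5868 = (-1122 - 8450 + 6240) - 5868 = -3332 - 5868 = -9200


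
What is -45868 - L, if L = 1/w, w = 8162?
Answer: -374374617/8162 ≈ -45868.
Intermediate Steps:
L = 1/8162 ≈ 0.00012252
-45868 - L = -45868 - 1*1/8162 = -45868 - 1/8162 = -374374617/8162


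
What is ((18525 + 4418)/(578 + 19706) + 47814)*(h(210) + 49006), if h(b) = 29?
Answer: 47558169705165/20284 ≈ 2.3446e+9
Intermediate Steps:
((18525 + 4418)/(578 + 19706) + 47814)*(h(210) + 49006) = ((18525 + 4418)/(578 + 19706) + 47814)*(29 + 49006) = (22943/20284 + 47814)*49035 = (969882119/20284)*49035 = 47558169705165/20284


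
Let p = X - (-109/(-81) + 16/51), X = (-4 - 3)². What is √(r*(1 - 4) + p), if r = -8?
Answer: 2*√417503/153 ≈ 8.4463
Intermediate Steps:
X = 49 (X = (-7)² = 49)
p = 65188/1377 (p = 49 - (-109/(-81) + 16/51) = 49 - (-109*(-1/81) + 16*(1/51)) = 49 - (109/81 + 16/51) = 49 - 1*2285/1377 = 49 - 2285/1377 = 65188/1377 ≈ 47.341)
√(r*(1 - 4) + p) = √(-8*(1 - 4) + 65188/1377) = √(-8*(-3) + 65188/1377) = √(24 + 65188/1377) = √(98236/1377) = 2*√417503/153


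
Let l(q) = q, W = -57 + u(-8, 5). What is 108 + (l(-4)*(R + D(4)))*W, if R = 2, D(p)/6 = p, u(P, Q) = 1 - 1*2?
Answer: 6140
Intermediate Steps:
u(P, Q) = -1 (u(P, Q) = 1 - 2 = -1)
W = -58 (W = -57 - 1 = -58)
D(p) = 6*p
108 + (l(-4)*(R + D(4)))*W = 108 - 4*(2 + 6*4)*(-58) = 108 - 4*(2 + 24)*(-58) = 108 - 4*26*(-58) = 108 - 104*(-58) = 108 + 6032 = 6140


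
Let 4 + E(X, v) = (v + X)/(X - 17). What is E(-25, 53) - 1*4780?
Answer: -14354/3 ≈ -4784.7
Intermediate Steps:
E(X, v) = -4 + (X + v)/(-17 + X) (E(X, v) = -4 + (v + X)/(X - 17) = -4 + (X + v)/(-17 + X))
E(-25, 53) - 1*4780 = (68 + 53 - 3*(-25))/(-17 - 25) - 1*4780 = (68 + 53 + 75)/(-42) - 4780 = -1/42*196 - 4780 = -14/3 - 4780 = -14354/3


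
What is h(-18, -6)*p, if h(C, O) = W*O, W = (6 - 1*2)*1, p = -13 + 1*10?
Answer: 72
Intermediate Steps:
p = -3 (p = -13 + 10 = -3)
W = 4 (W = (6 - 2)*1 = 4*1 = 4)
h(C, O) = 4*O
h(-18, -6)*p = (4*(-6))*(-3) = -24*(-3) = 72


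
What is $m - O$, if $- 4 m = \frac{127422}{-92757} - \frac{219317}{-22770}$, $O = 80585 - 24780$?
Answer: $- \frac{157158415057943}{2816102520} \approx -55807.0$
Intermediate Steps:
$O = 55805$ ($O = 80585 - 24780 = 55805$)
$m = - \frac{5813929343}{2816102520}$ ($m = - \frac{\frac{127422}{-92757} - \frac{219317}{-22770}}{4} = - \frac{127422 \left(- \frac{1}{92757}\right) - - \frac{219317}{22770}}{4} = - \frac{- \frac{42474}{30919} + \frac{219317}{22770}}{4} = \left(- \frac{1}{4}\right) \frac{5813929343}{704025630} = - \frac{5813929343}{2816102520} \approx -2.0645$)
$m - O = - \frac{5813929343}{2816102520} - 55805 = - \frac{157158415057943}{2816102520}$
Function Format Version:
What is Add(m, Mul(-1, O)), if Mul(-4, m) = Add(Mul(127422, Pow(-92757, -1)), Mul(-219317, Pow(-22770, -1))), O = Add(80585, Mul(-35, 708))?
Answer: Rational(-157158415057943, 2816102520) ≈ -55807.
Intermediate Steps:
O = 55805 (O = Add(80585, -24780) = 55805)
m = Rational(-5813929343, 2816102520) (m = Mul(Rational(-1, 4), Add(Mul(127422, Pow(-92757, -1)), Mul(-219317, Pow(-22770, -1)))) = Mul(Rational(-1, 4), Add(Mul(127422, Rational(-1, 92757)), Mul(-219317, Rational(-1, 22770)))) = Mul(Rational(-1, 4), Add(Rational(-42474, 30919), Rational(219317, 22770))) = Mul(Rational(-1, 4), Rational(5813929343, 704025630)) = Rational(-5813929343, 2816102520) ≈ -2.0645)
Add(m, Mul(-1, O)) = Add(Rational(-5813929343, 2816102520), Mul(-1, 55805)) = Add(Rational(-5813929343, 2816102520), -55805) = Rational(-157158415057943, 2816102520)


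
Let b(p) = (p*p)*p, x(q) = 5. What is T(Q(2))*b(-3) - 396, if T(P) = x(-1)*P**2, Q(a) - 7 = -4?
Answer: -1611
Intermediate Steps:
Q(a) = 3 (Q(a) = 7 - 4 = 3)
b(p) = p**3 (b(p) = p**2*p = p**3)
T(P) = 5*P**2
T(Q(2))*b(-3) - 396 = (5*3**2)*(-3)**3 - 396 = (5*9)*(-27) - 396 = 45*(-27) - 396 = -1215 - 396 = -1611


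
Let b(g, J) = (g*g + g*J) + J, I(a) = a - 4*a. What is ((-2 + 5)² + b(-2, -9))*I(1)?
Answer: -66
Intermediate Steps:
I(a) = -3*a
b(g, J) = J + g² + J*g (b(g, J) = (g² + J*g) + J = J + g² + J*g)
((-2 + 5)² + b(-2, -9))*I(1) = ((-2 + 5)² + (-9 + (-2)² - 9*(-2)))*(-3*1) = (3² + (-9 + 4 + 18))*(-3) = (9 + 13)*(-3) = 22*(-3) = -66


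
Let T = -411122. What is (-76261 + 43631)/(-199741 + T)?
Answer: 32630/610863 ≈ 0.053416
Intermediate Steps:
(-76261 + 43631)/(-199741 + T) = (-76261 + 43631)/(-199741 - 411122) = -32630/(-610863) = -32630*(-1/610863) = 32630/610863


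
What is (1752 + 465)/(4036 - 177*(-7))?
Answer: 2217/5275 ≈ 0.42028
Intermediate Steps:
(1752 + 465)/(4036 - 177*(-7)) = 2217/(4036 + 1239) = 2217/5275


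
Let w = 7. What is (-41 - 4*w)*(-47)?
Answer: 3243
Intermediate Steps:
(-41 - 4*w)*(-47) = (-41 - 4*7)*(-47) = (-41 - 28)*(-47) = -69*(-47) = 3243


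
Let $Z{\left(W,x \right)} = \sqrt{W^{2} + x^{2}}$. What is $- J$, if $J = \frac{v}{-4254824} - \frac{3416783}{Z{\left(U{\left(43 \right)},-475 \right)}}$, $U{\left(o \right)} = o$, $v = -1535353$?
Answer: $- \frac{1535353}{4254824} + \frac{3416783 \sqrt{1346}}{17498} \approx 7163.6$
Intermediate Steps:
$J = \frac{1535353}{4254824} - \frac{3416783 \sqrt{1346}}{17498}$ ($J = - \frac{1535353}{-4254824} - \frac{3416783}{\sqrt{43^{2} + \left(-475\right)^{2}}} = \left(-1535353\right) \left(- \frac{1}{4254824}\right) - \frac{3416783}{\sqrt{1849 + 225625}} = \frac{1535353}{4254824} - \frac{3416783}{\sqrt{227474}} = \frac{1535353}{4254824} - \frac{3416783}{13 \sqrt{1346}} = \frac{1535353}{4254824} - 3416783 \frac{\sqrt{1346}}{17498} = \frac{1535353}{4254824} - \frac{3416783 \sqrt{1346}}{17498} \approx -7163.6$)
$- J = - (\frac{1535353}{4254824} - \frac{3416783 \sqrt{1346}}{17498}) = - \frac{1535353}{4254824} + \frac{3416783 \sqrt{1346}}{17498}$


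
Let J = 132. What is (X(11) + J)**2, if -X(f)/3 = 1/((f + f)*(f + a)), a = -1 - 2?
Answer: 539586441/30976 ≈ 17420.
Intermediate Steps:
a = -3
X(f) = -3/(2*f*(-3 + f)) (X(f) = -3*1/((f - 3)*(f + f)) = -3*1/(2*f*(-3 + f)) = -3/(2*f*(-3 + f)))
(X(11) + J)**2 = (-3/2/(11*(-3 + 11)) + 132)**2 = (-3/2*1/11/8 + 132)**2 = (-3/2*1/11*1/8 + 132)**2 = (-3/176 + 132)**2 = (23229/176)**2 = 539586441/30976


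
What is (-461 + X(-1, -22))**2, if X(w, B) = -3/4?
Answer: 3411409/16 ≈ 2.1321e+5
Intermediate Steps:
X(w, B) = -3/4 (X(w, B) = -3*1/4 = -3/4)
(-461 + X(-1, -22))**2 = (-461 - 3/4)**2 = (-1847/4)**2 = 3411409/16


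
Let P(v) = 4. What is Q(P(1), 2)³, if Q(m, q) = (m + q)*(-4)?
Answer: -13824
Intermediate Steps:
Q(m, q) = -4*m - 4*q
Q(P(1), 2)³ = (-4*4 - 4*2)³ = (-16 - 8)³ = (-24)³ = -13824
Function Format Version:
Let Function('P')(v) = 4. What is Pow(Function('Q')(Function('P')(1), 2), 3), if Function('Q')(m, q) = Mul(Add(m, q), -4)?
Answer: -13824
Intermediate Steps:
Function('Q')(m, q) = Add(Mul(-4, m), Mul(-4, q))
Pow(Function('Q')(Function('P')(1), 2), 3) = Pow(Add(Mul(-4, 4), Mul(-4, 2)), 3) = Pow(Add(-16, -8), 3) = Pow(-24, 3) = -13824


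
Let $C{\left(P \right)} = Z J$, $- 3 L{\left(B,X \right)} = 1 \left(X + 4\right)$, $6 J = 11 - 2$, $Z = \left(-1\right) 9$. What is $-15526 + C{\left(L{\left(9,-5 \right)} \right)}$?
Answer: $- \frac{31079}{2} \approx -15540.0$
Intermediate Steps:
$Z = -9$
$J = \frac{3}{2}$ ($J = \frac{11 - 2}{6} = \frac{1}{6} \cdot 9 = \frac{3}{2} \approx 1.5$)
$L{\left(B,X \right)} = - \frac{4}{3} - \frac{X}{3}$ ($L{\left(B,X \right)} = - \frac{1 \left(X + 4\right)}{3} = - \frac{1 \left(4 + X\right)}{3} = - \frac{4 + X}{3} = - \frac{4}{3} - \frac{X}{3}$)
$C{\left(P \right)} = - \frac{27}{2}$ ($C{\left(P \right)} = \left(-9\right) \frac{3}{2} = - \frac{27}{2}$)
$-15526 + C{\left(L{\left(9,-5 \right)} \right)} = -15526 - \frac{27}{2} = - \frac{31079}{2}$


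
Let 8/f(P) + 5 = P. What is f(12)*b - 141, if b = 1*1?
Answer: -979/7 ≈ -139.86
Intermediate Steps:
b = 1
f(P) = 8/(-5 + P)
f(12)*b - 141 = (8/(-5 + 12))*1 - 141 = (8/7)*1 - 141 = 8/7 - 141 = -979/7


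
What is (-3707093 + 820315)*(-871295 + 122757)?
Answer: 2160863030564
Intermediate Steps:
(-3707093 + 820315)*(-871295 + 122757) = -2886778*(-748538) = 2160863030564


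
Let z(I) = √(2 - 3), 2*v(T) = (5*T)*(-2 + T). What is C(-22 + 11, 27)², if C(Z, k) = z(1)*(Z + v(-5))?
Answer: -23409/4 ≈ -5852.3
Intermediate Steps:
v(T) = 5*T*(-2 + T)/2 (v(T) = ((5*T)*(-2 + T))/2 = (5*T*(-2 + T))/2 = 5*T*(-2 + T)/2)
z(I) = I (z(I) = √(-1) = I)
C(Z, k) = I*(175/2 + Z) (C(Z, k) = I*(Z + (5/2)*(-5)*(-2 - 5)) = I*(Z + (5/2)*(-5)*(-7)) = I*(Z + 175/2) = I*(175/2 + Z))
C(-22 + 11, 27)² = (I*(175/2 + (-22 + 11)))² = (I*(175/2 - 11))² = (I*(153/2))² = (153*I/2)² = -23409/4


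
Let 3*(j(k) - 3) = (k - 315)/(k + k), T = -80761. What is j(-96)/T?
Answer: -713/15506112 ≈ -4.5982e-5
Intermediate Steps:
j(k) = 3 + (-315 + k)/(6*k) (j(k) = 3 + ((k - 315)/(k + k))/3 = 3 + ((-315 + k)/((2*k)))/3 = 3 + ((-315 + k)*(1/(2*k)))/3 = 3 + ((-315 + k)/(2*k))/3 = 3 + (-315 + k)/(6*k))
j(-96)/T = ((⅙)*(-315 + 19*(-96))/(-96))/(-80761) = ((⅙)*(-1/96)*(-315 - 1824))*(-1/80761) = ((⅙)*(-1/96)*(-2139))*(-1/80761) = (713/192)*(-1/80761) = -713/15506112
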